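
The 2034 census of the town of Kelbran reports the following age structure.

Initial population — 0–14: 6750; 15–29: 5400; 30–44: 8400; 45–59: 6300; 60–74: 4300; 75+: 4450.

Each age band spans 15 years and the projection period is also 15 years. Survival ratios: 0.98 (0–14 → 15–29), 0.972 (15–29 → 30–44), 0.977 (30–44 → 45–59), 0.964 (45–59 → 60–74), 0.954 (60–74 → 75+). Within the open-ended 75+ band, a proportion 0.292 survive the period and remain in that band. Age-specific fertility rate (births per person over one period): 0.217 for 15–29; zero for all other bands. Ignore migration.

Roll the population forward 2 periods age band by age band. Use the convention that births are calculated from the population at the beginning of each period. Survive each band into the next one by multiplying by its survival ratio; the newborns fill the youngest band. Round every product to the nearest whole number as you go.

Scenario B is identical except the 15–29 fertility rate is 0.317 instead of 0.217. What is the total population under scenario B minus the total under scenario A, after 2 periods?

1191

After projecting period 1:
Births: 5400 × 0.217 = 1172
15–29: 6750 × 0.98 = 6615
30–44: 5400 × 0.972 = 5249
45–59: 8400 × 0.977 = 8207
60–74: 6300 × 0.964 = 6073
75+: 4300 × 0.954 + 4450 × 0.292 = 4102 + 1299 = 5401
Giving 1172 / 6615 / 5249 / 8207 / 6073 / 5401.
After projecting period 2:
Births: 6615 × 0.217 = 1435
15–29: 1172 × 0.98 = 1149
30–44: 6615 × 0.972 = 6430
45–59: 5249 × 0.977 = 5128
60–74: 8207 × 0.964 = 7912
75+: 6073 × 0.954 + 5401 × 0.292 = 5794 + 1577 = 7371
Giving 1435 / 1149 / 6430 / 5128 / 7912 / 7371.
Scenario A total after 2 periods: 29425
Scenario B projection —
After projecting period 1:
Births: 5400 × 0.317 = 1712
15–29: 6750 × 0.98 = 6615
30–44: 5400 × 0.972 = 5249
45–59: 8400 × 0.977 = 8207
60–74: 6300 × 0.964 = 6073
75+: 4300 × 0.954 + 4450 × 0.292 = 4102 + 1299 = 5401
Giving 1712 / 6615 / 5249 / 8207 / 6073 / 5401.
After projecting period 2:
Births: 6615 × 0.317 = 2097
15–29: 1712 × 0.98 = 1678
30–44: 6615 × 0.972 = 6430
45–59: 5249 × 0.977 = 5128
60–74: 8207 × 0.964 = 7912
75+: 6073 × 0.954 + 5401 × 0.292 = 5794 + 1577 = 7371
Giving 2097 / 1678 / 6430 / 5128 / 7912 / 7371.
Scenario B total after 2 periods: 30616
Difference B − A = 30616 − 29425 = 1191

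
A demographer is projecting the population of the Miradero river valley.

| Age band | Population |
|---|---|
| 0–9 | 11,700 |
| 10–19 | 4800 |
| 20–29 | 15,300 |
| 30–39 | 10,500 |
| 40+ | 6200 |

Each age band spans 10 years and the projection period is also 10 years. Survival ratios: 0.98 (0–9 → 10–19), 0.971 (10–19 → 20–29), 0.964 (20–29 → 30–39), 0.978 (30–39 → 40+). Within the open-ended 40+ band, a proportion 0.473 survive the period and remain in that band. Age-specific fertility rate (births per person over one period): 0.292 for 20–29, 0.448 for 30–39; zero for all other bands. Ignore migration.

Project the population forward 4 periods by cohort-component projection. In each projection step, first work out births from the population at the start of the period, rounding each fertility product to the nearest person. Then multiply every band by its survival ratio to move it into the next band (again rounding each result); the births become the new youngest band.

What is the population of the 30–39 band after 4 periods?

Period 1:
Births: 15300 * 0.292 = 4468  |  10500 * 0.448 = 4704 → 9172
10–19: 11700 * 0.98 = 11466
20–29: 4800 * 0.971 = 4661
30–39: 15300 * 0.964 = 14749
40+: 10500 * 0.978 + 6200 * 0.473 = 10269 + 2933 = 13202
→ [9172, 11466, 4661, 14749, 13202]
Period 2:
Births: 4661 * 0.292 = 1361  |  14749 * 0.448 = 6608 → 7969
10–19: 9172 * 0.98 = 8989
20–29: 11466 * 0.971 = 11133
30–39: 4661 * 0.964 = 4493
40+: 14749 * 0.978 + 13202 * 0.473 = 14425 + 6245 = 20670
→ [7969, 8989, 11133, 4493, 20670]
Period 3:
Births: 11133 * 0.292 = 3251  |  4493 * 0.448 = 2013 → 5264
10–19: 7969 * 0.98 = 7810
20–29: 8989 * 0.971 = 8728
30–39: 11133 * 0.964 = 10732
40+: 4493 * 0.978 + 20670 * 0.473 = 4394 + 9777 = 14171
→ [5264, 7810, 8728, 10732, 14171]
Period 4:
Births: 8728 * 0.292 = 2549  |  10732 * 0.448 = 4808 → 7357
10–19: 5264 * 0.98 = 5159
20–29: 7810 * 0.971 = 7584
30–39: 8728 * 0.964 = 8414
40+: 10732 * 0.978 + 14171 * 0.473 = 10496 + 6703 = 17199
→ [7357, 5159, 7584, 8414, 17199]

8414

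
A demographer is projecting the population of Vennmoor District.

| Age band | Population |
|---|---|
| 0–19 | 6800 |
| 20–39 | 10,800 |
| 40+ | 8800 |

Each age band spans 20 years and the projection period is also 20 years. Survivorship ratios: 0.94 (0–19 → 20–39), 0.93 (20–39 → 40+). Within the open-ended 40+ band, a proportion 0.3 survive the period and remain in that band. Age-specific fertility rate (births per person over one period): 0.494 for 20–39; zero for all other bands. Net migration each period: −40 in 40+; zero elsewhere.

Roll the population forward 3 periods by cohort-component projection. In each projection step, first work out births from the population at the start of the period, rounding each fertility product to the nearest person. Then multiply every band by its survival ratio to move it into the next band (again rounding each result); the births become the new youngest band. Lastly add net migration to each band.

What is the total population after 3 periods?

12979

[period 1]
Births: 10800 * 0.494 = 5335
20–39: 6800 * 0.94 = 6392
40+: 10800 * 0.93 + 8800 * 0.3 = 10044 + 2640 = 12684
Net migration: 40+ − 40 → 12644
End of period: [5335, 6392, 12644]
[period 2]
Births: 6392 * 0.494 = 3158
20–39: 5335 * 0.94 = 5015
40+: 6392 * 0.93 + 12644 * 0.3 = 5945 + 3793 = 9738
Net migration: 40+ − 40 → 9698
End of period: [3158, 5015, 9698]
[period 3]
Births: 5015 * 0.494 = 2477
20–39: 3158 * 0.94 = 2969
40+: 5015 * 0.93 + 9698 * 0.3 = 4664 + 2909 = 7573
Net migration: 40+ − 40 → 7533
End of period: [2477, 2969, 7533]
Total after period 3: 2477 + 2969 + 7533 = 12979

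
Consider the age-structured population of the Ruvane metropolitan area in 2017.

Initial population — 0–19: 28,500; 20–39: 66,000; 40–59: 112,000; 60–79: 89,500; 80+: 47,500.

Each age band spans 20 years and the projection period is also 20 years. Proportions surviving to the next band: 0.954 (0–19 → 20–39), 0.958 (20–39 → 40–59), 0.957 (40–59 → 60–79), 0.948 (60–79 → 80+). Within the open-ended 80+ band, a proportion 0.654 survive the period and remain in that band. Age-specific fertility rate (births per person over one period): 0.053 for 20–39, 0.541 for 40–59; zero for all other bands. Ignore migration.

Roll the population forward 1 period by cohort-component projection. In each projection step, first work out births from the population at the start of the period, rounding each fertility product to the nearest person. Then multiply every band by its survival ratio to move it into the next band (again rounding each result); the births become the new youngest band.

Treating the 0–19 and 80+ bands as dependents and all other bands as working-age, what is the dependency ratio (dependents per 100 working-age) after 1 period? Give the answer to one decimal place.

Let band 1 be 0–19 through band 5 = 80+.
After projecting period 1:
Births: 66000 * 0.053 = 3498, 112000 * 0.541 = 60592 → total 64090
Band 2: 28500 * 0.954 = 27189
Band 3: 66000 * 0.958 = 63228
Band 4: 112000 * 0.957 = 107184
Band 5: 89500 * 0.948 + 47500 * 0.654 = 84846 + 31065 = 115911
Giving 64090 / 27189 / 63228 / 107184 / 115911.
Dependents (band 0–19 + band 80+) = 64090 + 115911 = 180001; working-age = 197601; ratio = 180001/197601 × 100 = 91.1

91.1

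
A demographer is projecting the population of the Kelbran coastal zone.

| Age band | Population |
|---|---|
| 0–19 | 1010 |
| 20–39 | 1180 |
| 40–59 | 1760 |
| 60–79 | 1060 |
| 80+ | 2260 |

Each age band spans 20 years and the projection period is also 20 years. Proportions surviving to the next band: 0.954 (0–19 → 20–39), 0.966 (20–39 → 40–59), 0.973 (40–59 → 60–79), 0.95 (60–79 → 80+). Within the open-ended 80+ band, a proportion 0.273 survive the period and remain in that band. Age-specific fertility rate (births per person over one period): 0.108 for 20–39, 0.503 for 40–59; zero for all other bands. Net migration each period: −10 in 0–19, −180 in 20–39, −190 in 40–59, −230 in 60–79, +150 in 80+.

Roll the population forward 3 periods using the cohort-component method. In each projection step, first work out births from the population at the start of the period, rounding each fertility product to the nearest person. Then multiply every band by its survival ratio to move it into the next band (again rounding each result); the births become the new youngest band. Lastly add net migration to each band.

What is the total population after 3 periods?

2955

After projecting period 1:
Births: 1180 × 0.108 = 127 ; 1760 × 0.503 = 885 → 1012
20–39: 1010 × 0.954 = 964
40–59: 1180 × 0.966 = 1140
60–79: 1760 × 0.973 = 1712
80+: 1060 × 0.95 + 2260 × 0.273 = 1007 + 617 = 1624
Net migration: 0–19 − 10 → 1002; 20–39 − 180 → 784; 40–59 − 190 → 950; 60–79 − 230 → 1482; 80+ + 150 → 1774
→ [1002, 784, 950, 1482, 1774]
After projecting period 2:
Births: 784 × 0.108 = 85 ; 950 × 0.503 = 478 → 563
20–39: 1002 × 0.954 = 956
40–59: 784 × 0.966 = 757
60–79: 950 × 0.973 = 924
80+: 1482 × 0.95 + 1774 × 0.273 = 1408 + 484 = 1892
Net migration: 0–19 − 10 → 553; 20–39 − 180 → 776; 40–59 − 190 → 567; 60–79 − 230 → 694; 80+ + 150 → 2042
→ [553, 776, 567, 694, 2042]
After projecting period 3:
Births: 776 × 0.108 = 84 ; 567 × 0.503 = 285 → 369
20–39: 553 × 0.954 = 528
40–59: 776 × 0.966 = 750
60–79: 567 × 0.973 = 552
80+: 694 × 0.95 + 2042 × 0.273 = 659 + 557 = 1216
Net migration: 0–19 − 10 → 359; 20–39 − 180 → 348; 40–59 − 190 → 560; 60–79 − 230 → 322; 80+ + 150 → 1366
→ [359, 348, 560, 322, 1366]
Total after period 3: 359 + 348 + 560 + 322 + 1366 = 2955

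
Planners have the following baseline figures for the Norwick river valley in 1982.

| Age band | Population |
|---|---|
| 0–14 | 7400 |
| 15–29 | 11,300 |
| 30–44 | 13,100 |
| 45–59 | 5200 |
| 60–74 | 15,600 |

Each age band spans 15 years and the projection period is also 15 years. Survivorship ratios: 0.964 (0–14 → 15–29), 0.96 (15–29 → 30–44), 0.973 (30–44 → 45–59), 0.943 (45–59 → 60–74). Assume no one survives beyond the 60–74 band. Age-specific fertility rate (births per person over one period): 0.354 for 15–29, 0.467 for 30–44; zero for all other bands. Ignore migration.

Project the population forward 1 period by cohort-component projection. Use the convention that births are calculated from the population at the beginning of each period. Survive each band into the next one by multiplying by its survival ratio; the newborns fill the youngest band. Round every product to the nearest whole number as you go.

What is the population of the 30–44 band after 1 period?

[period 1]
Births: 11300 * 0.354 = 4000  |  13100 * 0.467 = 6118 → 10118
15–29: 7400 * 0.964 = 7134
30–44: 11300 * 0.96 = 10848
45–59: 13100 * 0.973 = 12746
60–74: 5200 * 0.943 = 4904
→ [10118, 7134, 10848, 12746, 4904]

10848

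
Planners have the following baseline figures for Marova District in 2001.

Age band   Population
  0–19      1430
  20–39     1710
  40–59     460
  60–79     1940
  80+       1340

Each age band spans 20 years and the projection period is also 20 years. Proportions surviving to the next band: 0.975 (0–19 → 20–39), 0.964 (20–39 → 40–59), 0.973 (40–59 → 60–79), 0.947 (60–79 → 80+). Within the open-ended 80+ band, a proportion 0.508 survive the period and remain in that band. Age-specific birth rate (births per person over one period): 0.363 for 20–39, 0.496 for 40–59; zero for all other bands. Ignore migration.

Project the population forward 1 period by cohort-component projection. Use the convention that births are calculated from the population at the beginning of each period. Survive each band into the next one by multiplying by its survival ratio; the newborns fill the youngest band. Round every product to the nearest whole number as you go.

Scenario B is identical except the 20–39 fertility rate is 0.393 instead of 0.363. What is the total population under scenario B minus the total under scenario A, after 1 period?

51

[period 1]
Births: 1710 × 0.363 = 621 ; 460 × 0.496 = 228 — total 849
20–39: 1430 × 0.975 = 1394
40–59: 1710 × 0.964 = 1648
60–79: 460 × 0.973 = 448
80+: 1940 × 0.947 + 1340 × 0.508 = 1837 + 681 = 2518
Population now: 0–19=849, 20–39=1394, 40–59=1648, 60–79=448, 80+=2518
Scenario A total after 1 period: 6857
Scenario B projection —
[period 1]
Births: 1710 × 0.393 = 672 ; 460 × 0.496 = 228 — total 900
20–39: 1430 × 0.975 = 1394
40–59: 1710 × 0.964 = 1648
60–79: 460 × 0.973 = 448
80+: 1940 × 0.947 + 1340 × 0.508 = 1837 + 681 = 2518
Population now: 0–19=900, 20–39=1394, 40–59=1648, 60–79=448, 80+=2518
Scenario B total after 1 period: 6908
Difference B − A = 6908 − 6857 = 51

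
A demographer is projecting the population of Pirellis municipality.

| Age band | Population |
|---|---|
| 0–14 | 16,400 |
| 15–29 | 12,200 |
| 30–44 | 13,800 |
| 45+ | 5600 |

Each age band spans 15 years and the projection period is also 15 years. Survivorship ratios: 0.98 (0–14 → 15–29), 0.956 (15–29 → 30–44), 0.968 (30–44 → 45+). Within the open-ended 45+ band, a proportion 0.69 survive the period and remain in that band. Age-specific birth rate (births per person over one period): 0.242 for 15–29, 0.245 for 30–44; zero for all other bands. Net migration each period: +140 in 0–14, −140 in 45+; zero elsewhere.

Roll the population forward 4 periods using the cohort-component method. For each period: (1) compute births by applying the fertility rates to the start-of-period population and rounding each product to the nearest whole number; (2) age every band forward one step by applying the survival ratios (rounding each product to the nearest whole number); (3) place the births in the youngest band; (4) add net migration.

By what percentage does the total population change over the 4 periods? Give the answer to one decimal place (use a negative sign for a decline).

-12.8

[period 1]
Births: 12200 × 0.242 = 2952, 13800 × 0.245 = 3381 → total 6333
15–29: 16400 × 0.98 = 16072
30–44: 12200 × 0.956 = 11663
45+: 13800 × 0.968 + 5600 × 0.69 = 13358 + 3864 = 17222
Net migration: 0–14 + 140 → 6473; 45+ − 140 → 17082
→ [6473, 16072, 11663, 17082]
[period 2]
Births: 16072 × 0.242 = 3889, 11663 × 0.245 = 2857 → total 6746
15–29: 6473 × 0.98 = 6344
30–44: 16072 × 0.956 = 15365
45+: 11663 × 0.968 + 17082 × 0.69 = 11290 + 11787 = 23077
Net migration: 0–14 + 140 → 6886; 45+ − 140 → 22937
→ [6886, 6344, 15365, 22937]
[period 3]
Births: 6344 × 0.242 = 1535, 15365 × 0.245 = 3764 → total 5299
15–29: 6886 × 0.98 = 6748
30–44: 6344 × 0.956 = 6065
45+: 15365 × 0.968 + 22937 × 0.69 = 14873 + 15827 = 30700
Net migration: 0–14 + 140 → 5439; 45+ − 140 → 30560
→ [5439, 6748, 6065, 30560]
[period 4]
Births: 6748 × 0.242 = 1633, 6065 × 0.245 = 1486 → total 3119
15–29: 5439 × 0.98 = 5330
30–44: 6748 × 0.956 = 6451
45+: 6065 × 0.968 + 30560 × 0.69 = 5871 + 21086 = 26957
Net migration: 0–14 + 140 → 3259; 45+ − 140 → 26817
→ [3259, 5330, 6451, 26817]
Total: 48000 → 41857; change = -6143; percentage change = -12.8%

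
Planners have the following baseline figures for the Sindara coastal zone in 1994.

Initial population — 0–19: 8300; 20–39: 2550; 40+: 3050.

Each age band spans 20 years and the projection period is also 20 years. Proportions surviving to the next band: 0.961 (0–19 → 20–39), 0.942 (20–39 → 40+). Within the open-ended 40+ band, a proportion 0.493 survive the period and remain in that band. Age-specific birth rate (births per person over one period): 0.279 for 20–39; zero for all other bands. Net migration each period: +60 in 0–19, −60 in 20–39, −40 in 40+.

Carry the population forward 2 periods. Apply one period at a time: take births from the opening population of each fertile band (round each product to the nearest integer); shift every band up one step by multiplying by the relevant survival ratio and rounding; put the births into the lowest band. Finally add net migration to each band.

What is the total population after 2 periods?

Let band 1 be 0–19 through band 3 = 40+.
After projecting period 1:
Births: 2550 × 0.279 = 711
Band 2: 8300 × 0.961 = 7976
Band 3: 2550 × 0.942 + 3050 × 0.493 = 2402 + 1504 = 3906
Net migration: Band 1 + 60 → 771; Band 2 − 60 → 7916; Band 3 − 40 → 3866
Population now: 0–19=771, 20–39=7916, 40+=3866
After projecting period 2:
Births: 7916 × 0.279 = 2209
Band 2: 771 × 0.961 = 741
Band 3: 7916 × 0.942 + 3866 × 0.493 = 7457 + 1906 = 9363
Net migration: Band 1 + 60 → 2269; Band 2 − 60 → 681; Band 3 − 40 → 9323
Population now: 0–19=2269, 20–39=681, 40+=9323
Total after period 2: 2269 + 681 + 9323 = 12273

12273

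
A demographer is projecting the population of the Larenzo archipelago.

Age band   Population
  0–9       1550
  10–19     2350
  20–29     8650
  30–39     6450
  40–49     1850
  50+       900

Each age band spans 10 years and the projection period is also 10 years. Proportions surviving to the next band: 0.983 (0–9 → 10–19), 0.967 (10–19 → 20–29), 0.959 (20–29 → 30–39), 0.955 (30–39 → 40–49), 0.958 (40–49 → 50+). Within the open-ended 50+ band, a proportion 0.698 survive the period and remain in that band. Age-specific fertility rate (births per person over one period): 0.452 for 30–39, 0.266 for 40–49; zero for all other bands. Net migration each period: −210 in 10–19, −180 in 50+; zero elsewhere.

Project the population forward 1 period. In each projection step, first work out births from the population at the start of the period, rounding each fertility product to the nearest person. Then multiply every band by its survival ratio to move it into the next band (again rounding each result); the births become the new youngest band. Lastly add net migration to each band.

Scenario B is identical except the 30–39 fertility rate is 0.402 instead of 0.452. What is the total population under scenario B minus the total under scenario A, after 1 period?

(Bands numbered youngest = 1 to oldest = 6.)
After projecting period 1:
Births: 6450 * 0.452 = 2915  |  1850 * 0.266 = 492 — total 3407
Band 2: 1550 * 0.983 = 1524
Band 3: 2350 * 0.967 = 2272
Band 4: 8650 * 0.959 = 8295
Band 5: 6450 * 0.955 = 6160
Band 6: 1850 * 0.958 + 900 * 0.698 = 1772 + 628 = 2400
Net migration: Band 2 − 210 → 1314; Band 6 − 180 → 2220
→ [3407, 1314, 2272, 8295, 6160, 2220]
Scenario A total after 1 period: 23668
Scenario B projection —
After projecting period 1:
Births: 6450 * 0.402 = 2593  |  1850 * 0.266 = 492 — total 3085
Band 2: 1550 * 0.983 = 1524
Band 3: 2350 * 0.967 = 2272
Band 4: 8650 * 0.959 = 8295
Band 5: 6450 * 0.955 = 6160
Band 6: 1850 * 0.958 + 900 * 0.698 = 1772 + 628 = 2400
Net migration: Band 2 − 210 → 1314; Band 6 − 180 → 2220
→ [3085, 1314, 2272, 8295, 6160, 2220]
Scenario B total after 1 period: 23346
Difference B − A = 23346 − 23668 = -322

-322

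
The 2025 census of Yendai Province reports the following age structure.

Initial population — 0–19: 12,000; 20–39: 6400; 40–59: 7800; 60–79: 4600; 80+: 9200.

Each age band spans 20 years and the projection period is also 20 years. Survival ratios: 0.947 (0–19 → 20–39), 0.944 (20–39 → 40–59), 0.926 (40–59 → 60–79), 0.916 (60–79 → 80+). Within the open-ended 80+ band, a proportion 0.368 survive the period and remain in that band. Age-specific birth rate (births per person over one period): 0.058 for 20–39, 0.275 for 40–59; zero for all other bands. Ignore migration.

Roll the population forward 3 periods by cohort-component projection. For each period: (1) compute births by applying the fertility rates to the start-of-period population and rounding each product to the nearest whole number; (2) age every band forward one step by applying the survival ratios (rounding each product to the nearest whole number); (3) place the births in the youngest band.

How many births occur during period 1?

Period 1:
Births: 6400 × 0.058 = 371  |  7800 × 0.275 = 2145 → 2516
20–39: 12000 × 0.947 = 11364
40–59: 6400 × 0.944 = 6042
60–79: 7800 × 0.926 = 7223
80+: 4600 × 0.916 + 9200 × 0.368 = 4214 + 3386 = 7600
→ [2516, 11364, 6042, 7223, 7600]

2516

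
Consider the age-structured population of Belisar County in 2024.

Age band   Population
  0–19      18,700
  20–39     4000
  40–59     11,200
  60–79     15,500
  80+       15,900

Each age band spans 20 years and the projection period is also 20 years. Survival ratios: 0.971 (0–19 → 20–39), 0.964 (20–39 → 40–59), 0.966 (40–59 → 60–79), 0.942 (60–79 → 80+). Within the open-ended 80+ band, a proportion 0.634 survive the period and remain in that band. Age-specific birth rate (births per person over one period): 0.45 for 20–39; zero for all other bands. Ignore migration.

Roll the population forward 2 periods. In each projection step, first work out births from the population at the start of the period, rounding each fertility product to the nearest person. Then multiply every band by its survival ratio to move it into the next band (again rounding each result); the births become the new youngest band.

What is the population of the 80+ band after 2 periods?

Call the bands 1 to 5, youngest first.
Period 1.
Births: 4000 × 0.45 = 1800
Band 2: 18700 × 0.971 = 18158
Band 3: 4000 × 0.964 = 3856
Band 4: 11200 × 0.966 = 10819
Band 5: 15500 × 0.942 + 15900 × 0.634 = 14601 + 10081 = 24682
→ [1800, 18158, 3856, 10819, 24682]
Period 2.
Births: 18158 × 0.45 = 8171
Band 2: 1800 × 0.971 = 1748
Band 3: 18158 × 0.964 = 17504
Band 4: 3856 × 0.966 = 3725
Band 5: 10819 × 0.942 + 24682 × 0.634 = 10191 + 15648 = 25839
→ [8171, 1748, 17504, 3725, 25839]

25839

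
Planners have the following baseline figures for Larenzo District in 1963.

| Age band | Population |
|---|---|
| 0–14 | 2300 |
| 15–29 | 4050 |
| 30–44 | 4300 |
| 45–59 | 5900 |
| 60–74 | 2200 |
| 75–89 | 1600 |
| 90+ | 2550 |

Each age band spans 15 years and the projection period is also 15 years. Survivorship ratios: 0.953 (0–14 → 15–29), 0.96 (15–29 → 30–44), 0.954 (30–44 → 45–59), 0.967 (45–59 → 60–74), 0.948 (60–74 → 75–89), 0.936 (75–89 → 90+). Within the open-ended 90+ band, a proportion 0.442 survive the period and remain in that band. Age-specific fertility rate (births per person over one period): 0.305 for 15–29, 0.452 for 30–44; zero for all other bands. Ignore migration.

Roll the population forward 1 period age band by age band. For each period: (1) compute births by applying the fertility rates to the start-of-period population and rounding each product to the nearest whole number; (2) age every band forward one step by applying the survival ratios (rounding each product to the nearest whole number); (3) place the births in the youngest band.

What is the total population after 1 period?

23777

Period 1:
Births: 4050 × 0.305 = 1235  |  4300 × 0.452 = 1944 ⇒ total 3179
15–29: 2300 × 0.953 = 2192
30–44: 4050 × 0.96 = 3888
45–59: 4300 × 0.954 = 4102
60–74: 5900 × 0.967 = 5705
75–89: 2200 × 0.948 = 2086
90+: 1600 × 0.936 + 2550 × 0.442 = 1498 + 1127 = 2625
Population now: 0–14=3179, 15–29=2192, 30–44=3888, 45–59=4102, 60–74=5705, 75–89=2086, 90+=2625
Total after period 1: 3179 + 2192 + 3888 + 4102 + 5705 + 2086 + 2625 = 23777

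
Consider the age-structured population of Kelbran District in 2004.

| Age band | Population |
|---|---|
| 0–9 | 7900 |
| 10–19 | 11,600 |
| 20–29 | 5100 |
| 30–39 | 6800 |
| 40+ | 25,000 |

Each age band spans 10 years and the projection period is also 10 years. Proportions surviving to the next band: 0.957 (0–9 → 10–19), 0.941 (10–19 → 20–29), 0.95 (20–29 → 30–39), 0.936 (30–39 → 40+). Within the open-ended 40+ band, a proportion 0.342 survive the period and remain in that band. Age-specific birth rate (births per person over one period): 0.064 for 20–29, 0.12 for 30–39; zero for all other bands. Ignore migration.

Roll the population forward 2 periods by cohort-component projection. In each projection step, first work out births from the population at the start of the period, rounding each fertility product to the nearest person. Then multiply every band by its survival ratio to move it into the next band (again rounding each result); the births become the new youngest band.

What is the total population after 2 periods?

(Groups numbered youngest = 1 to oldest = 5.)
Period 1.
Births: 5100 * 0.064 = 326  |  6800 * 0.12 = 816 ⇒ total 1142
Group 2: 7900 * 0.957 = 7560
Group 3: 11600 * 0.941 = 10916
Group 4: 5100 * 0.95 = 4845
Group 5: 6800 * 0.936 + 25000 * 0.342 = 6365 + 8550 = 14915
→ [1142, 7560, 10916, 4845, 14915]
Period 2.
Births: 10916 * 0.064 = 699  |  4845 * 0.12 = 581 ⇒ total 1280
Group 2: 1142 * 0.957 = 1093
Group 3: 7560 * 0.941 = 7114
Group 4: 10916 * 0.95 = 10370
Group 5: 4845 * 0.936 + 14915 * 0.342 = 4535 + 5101 = 9636
→ [1280, 1093, 7114, 10370, 9636]
Total after period 2: 1280 + 1093 + 7114 + 10370 + 9636 = 29493

29493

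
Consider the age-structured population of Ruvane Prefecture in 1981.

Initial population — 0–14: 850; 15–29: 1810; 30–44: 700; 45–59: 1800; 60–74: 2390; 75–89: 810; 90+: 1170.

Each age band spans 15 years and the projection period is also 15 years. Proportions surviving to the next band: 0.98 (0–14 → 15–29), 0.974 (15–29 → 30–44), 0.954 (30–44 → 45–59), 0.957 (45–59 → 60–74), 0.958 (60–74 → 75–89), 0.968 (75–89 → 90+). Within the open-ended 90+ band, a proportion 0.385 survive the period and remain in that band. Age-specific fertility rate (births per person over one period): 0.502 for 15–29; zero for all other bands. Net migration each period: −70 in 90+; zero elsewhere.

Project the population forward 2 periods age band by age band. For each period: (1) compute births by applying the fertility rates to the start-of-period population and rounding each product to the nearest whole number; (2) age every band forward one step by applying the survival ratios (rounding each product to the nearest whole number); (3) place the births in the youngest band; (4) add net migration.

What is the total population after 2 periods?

8687

After projecting period 1:
Births: 1810 * 0.502 = 909
15–29: 850 * 0.98 = 833
30–44: 1810 * 0.974 = 1763
45–59: 700 * 0.954 = 668
60–74: 1800 * 0.957 = 1723
75–89: 2390 * 0.958 = 2290
90+: 810 * 0.968 + 1170 * 0.385 = 784 + 450 = 1234
Net migration: 90+ − 70 → 1164
End of period: [909, 833, 1763, 668, 1723, 2290, 1164]
After projecting period 2:
Births: 833 * 0.502 = 418
15–29: 909 * 0.98 = 891
30–44: 833 * 0.974 = 811
45–59: 1763 * 0.954 = 1682
60–74: 668 * 0.957 = 639
75–89: 1723 * 0.958 = 1651
90+: 2290 * 0.968 + 1164 * 0.385 = 2217 + 448 = 2665
Net migration: 90+ − 70 → 2595
End of period: [418, 891, 811, 1682, 639, 1651, 2595]
Total after period 2: 418 + 891 + 811 + 1682 + 639 + 1651 + 2595 = 8687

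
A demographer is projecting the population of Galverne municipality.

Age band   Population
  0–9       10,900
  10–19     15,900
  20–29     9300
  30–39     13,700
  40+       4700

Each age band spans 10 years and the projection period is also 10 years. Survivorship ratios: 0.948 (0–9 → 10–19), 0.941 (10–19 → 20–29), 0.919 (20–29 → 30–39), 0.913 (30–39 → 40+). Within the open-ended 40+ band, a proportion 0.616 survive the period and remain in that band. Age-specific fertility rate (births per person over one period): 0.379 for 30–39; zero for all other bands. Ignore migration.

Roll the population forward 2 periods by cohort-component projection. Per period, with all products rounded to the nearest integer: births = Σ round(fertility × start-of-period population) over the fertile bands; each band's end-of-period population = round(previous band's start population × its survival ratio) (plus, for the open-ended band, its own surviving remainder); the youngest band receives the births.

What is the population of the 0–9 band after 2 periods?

Period 1.
Births: 13700 × 0.379 = 5192
10–19: 10900 × 0.948 = 10333
20–29: 15900 × 0.941 = 14962
30–39: 9300 × 0.919 = 8547
40+: 13700 × 0.913 + 4700 × 0.616 = 12508 + 2895 = 15403
Giving 5192 / 10333 / 14962 / 8547 / 15403.
Period 2.
Births: 8547 × 0.379 = 3239
10–19: 5192 × 0.948 = 4922
20–29: 10333 × 0.941 = 9723
30–39: 14962 × 0.919 = 13750
40+: 8547 × 0.913 + 15403 × 0.616 = 7803 + 9488 = 17291
Giving 3239 / 4922 / 9723 / 13750 / 17291.

3239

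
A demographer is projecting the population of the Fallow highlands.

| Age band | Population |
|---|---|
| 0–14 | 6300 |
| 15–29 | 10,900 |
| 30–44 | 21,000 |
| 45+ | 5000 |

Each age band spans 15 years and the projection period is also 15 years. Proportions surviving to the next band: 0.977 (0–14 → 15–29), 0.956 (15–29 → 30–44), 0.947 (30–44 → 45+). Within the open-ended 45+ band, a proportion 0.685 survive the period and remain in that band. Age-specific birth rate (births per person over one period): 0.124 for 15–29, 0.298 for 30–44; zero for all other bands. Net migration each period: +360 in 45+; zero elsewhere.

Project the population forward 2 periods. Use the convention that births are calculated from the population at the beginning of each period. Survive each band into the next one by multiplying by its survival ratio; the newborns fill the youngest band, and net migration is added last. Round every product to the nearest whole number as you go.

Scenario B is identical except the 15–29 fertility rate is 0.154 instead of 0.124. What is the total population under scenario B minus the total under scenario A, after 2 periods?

504

(Bands numbered youngest = 1 to oldest = 4.)
Period 1:
Births: 10900 × 0.124 = 1352 ; 21000 × 0.298 = 6258 ⇒ total 7610
Band 2: 6300 × 0.977 = 6155
Band 3: 10900 × 0.956 = 10420
Band 4: 21000 × 0.947 + 5000 × 0.685 = 19887 + 3425 = 23312
Net migration: Band 4 + 360 → 23672
Population now: 0–14=7610, 15–29=6155, 30–44=10420, 45+=23672
Period 2:
Births: 6155 × 0.124 = 763 ; 10420 × 0.298 = 3105 ⇒ total 3868
Band 2: 7610 × 0.977 = 7435
Band 3: 6155 × 0.956 = 5884
Band 4: 10420 × 0.947 + 23672 × 0.685 = 9868 + 16215 = 26083
Net migration: Band 4 + 360 → 26443
Population now: 0–14=3868, 15–29=7435, 30–44=5884, 45+=26443
Scenario A total after 2 periods: 43630
Scenario B projection —
Period 1:
Births: 10900 × 0.154 = 1679 ; 21000 × 0.298 = 6258 ⇒ total 7937
Band 2: 6300 × 0.977 = 6155
Band 3: 10900 × 0.956 = 10420
Band 4: 21000 × 0.947 + 5000 × 0.685 = 19887 + 3425 = 23312
Net migration: Band 4 + 360 → 23672
Population now: 0–14=7937, 15–29=6155, 30–44=10420, 45+=23672
Period 2:
Births: 6155 × 0.154 = 948 ; 10420 × 0.298 = 3105 ⇒ total 4053
Band 2: 7937 × 0.977 = 7754
Band 3: 6155 × 0.956 = 5884
Band 4: 10420 × 0.947 + 23672 × 0.685 = 9868 + 16215 = 26083
Net migration: Band 4 + 360 → 26443
Population now: 0–14=4053, 15–29=7754, 30–44=5884, 45+=26443
Scenario B total after 2 periods: 44134
Difference B − A = 44134 − 43630 = 504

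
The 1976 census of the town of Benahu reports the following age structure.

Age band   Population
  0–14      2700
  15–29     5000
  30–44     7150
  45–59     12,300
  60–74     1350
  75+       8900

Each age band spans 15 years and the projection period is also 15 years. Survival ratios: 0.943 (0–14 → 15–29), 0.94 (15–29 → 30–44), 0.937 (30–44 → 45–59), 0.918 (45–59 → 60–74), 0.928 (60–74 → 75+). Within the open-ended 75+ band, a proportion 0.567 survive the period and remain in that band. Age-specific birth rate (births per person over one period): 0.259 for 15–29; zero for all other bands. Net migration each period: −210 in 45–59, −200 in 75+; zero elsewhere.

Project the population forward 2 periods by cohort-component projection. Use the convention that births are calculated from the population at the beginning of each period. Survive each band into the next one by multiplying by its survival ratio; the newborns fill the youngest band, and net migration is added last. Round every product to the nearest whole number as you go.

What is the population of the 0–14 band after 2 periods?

After projecting period 1:
Births: 5000 * 0.259 = 1295
15–29: 2700 * 0.943 = 2546
30–44: 5000 * 0.94 = 4700
45–59: 7150 * 0.937 = 6700
60–74: 12300 * 0.918 = 11291
75+: 1350 * 0.928 + 8900 * 0.567 = 1253 + 5046 = 6299
Net migration: 45–59 − 210 → 6490; 75+ − 200 → 6099
→ [1295, 2546, 4700, 6490, 11291, 6099]
After projecting period 2:
Births: 2546 * 0.259 = 659
15–29: 1295 * 0.943 = 1221
30–44: 2546 * 0.94 = 2393
45–59: 4700 * 0.937 = 4404
60–74: 6490 * 0.918 = 5958
75+: 11291 * 0.928 + 6099 * 0.567 = 10478 + 3458 = 13936
Net migration: 45–59 − 210 → 4194; 75+ − 200 → 13736
→ [659, 1221, 2393, 4194, 5958, 13736]

659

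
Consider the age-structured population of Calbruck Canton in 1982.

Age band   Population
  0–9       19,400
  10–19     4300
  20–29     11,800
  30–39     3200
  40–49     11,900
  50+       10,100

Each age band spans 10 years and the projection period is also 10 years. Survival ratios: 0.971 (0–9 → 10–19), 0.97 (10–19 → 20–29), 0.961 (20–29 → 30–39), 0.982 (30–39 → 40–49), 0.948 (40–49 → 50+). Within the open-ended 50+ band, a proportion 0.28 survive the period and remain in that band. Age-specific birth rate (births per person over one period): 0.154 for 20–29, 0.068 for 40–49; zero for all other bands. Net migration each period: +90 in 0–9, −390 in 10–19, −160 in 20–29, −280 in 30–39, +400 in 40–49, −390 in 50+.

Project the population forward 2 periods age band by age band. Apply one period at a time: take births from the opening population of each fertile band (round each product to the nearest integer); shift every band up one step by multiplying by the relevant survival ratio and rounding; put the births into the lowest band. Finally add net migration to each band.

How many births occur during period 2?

859

Call the groups 1 to 6, youngest first.
[period 1]
Births: 11800 × 0.154 = 1817 ; 11900 × 0.068 = 809 ⇒ total 2626
Group 2: 19400 × 0.971 = 18837
Group 3: 4300 × 0.97 = 4171
Group 4: 11800 × 0.961 = 11340
Group 5: 3200 × 0.982 = 3142
Group 6: 11900 × 0.948 + 10100 × 0.28 = 11281 + 2828 = 14109
Net migration: Group 1 + 90 → 2716; Group 2 − 390 → 18447; Group 3 − 160 → 4011; Group 4 − 280 → 11060; Group 5 + 400 → 3542; Group 6 − 390 → 13719
→ [2716, 18447, 4011, 11060, 3542, 13719]
[period 2]
Births: 4011 × 0.154 = 618 ; 3542 × 0.068 = 241 ⇒ total 859
Group 2: 2716 × 0.971 = 2637
Group 3: 18447 × 0.97 = 17894
Group 4: 4011 × 0.961 = 3855
Group 5: 11060 × 0.982 = 10861
Group 6: 3542 × 0.948 + 13719 × 0.28 = 3358 + 3841 = 7199
Net migration: Group 1 + 90 → 949; Group 2 − 390 → 2247; Group 3 − 160 → 17734; Group 4 − 280 → 3575; Group 5 + 400 → 11261; Group 6 − 390 → 6809
→ [949, 2247, 17734, 3575, 11261, 6809]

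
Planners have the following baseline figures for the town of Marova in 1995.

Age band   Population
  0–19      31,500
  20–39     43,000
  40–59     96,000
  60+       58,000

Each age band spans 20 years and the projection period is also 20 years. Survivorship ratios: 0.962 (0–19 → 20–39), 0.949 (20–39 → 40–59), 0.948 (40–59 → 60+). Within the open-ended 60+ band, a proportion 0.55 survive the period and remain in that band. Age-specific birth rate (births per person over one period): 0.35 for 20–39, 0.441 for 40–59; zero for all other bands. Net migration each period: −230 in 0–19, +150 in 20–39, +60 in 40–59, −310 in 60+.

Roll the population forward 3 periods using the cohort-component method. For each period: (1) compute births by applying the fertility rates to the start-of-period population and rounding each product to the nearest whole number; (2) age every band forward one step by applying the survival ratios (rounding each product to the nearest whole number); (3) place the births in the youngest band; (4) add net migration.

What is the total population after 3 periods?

197108

Period 1.
Births: 43000 × 0.35 = 15050  |  96000 × 0.441 = 42336 → 57386
20–39: 31500 × 0.962 = 30303
40–59: 43000 × 0.949 = 40807
60+: 96000 × 0.948 + 58000 × 0.55 = 91008 + 31900 = 122908
Net migration: 0–19 − 230 → 57156; 20–39 + 150 → 30453; 40–59 + 60 → 40867; 60+ − 310 → 122598
→ [57156, 30453, 40867, 122598]
Period 2.
Births: 30453 × 0.35 = 10659  |  40867 × 0.441 = 18022 → 28681
20–39: 57156 × 0.962 = 54984
40–59: 30453 × 0.949 = 28900
60+: 40867 × 0.948 + 122598 × 0.55 = 38742 + 67429 = 106171
Net migration: 0–19 − 230 → 28451; 20–39 + 150 → 55134; 40–59 + 60 → 28960; 60+ − 310 → 105861
→ [28451, 55134, 28960, 105861]
Period 3.
Births: 55134 × 0.35 = 19297  |  28960 × 0.441 = 12771 → 32068
20–39: 28451 × 0.962 = 27370
40–59: 55134 × 0.949 = 52322
60+: 28960 × 0.948 + 105861 × 0.55 = 27454 + 58224 = 85678
Net migration: 0–19 − 230 → 31838; 20–39 + 150 → 27520; 40–59 + 60 → 52382; 60+ − 310 → 85368
→ [31838, 27520, 52382, 85368]
Total after period 3: 31838 + 27520 + 52382 + 85368 = 197108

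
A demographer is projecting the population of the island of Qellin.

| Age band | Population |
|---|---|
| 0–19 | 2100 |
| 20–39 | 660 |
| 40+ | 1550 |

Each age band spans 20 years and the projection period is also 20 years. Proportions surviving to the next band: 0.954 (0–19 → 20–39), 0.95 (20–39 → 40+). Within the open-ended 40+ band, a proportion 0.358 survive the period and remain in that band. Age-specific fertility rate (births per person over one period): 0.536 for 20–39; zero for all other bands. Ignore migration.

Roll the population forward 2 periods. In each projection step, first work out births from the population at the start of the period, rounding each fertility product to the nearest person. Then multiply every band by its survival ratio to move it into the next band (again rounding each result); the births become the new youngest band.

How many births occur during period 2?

1074

Period 1.
Births: 660 * 0.536 = 354
20–39: 2100 * 0.954 = 2003
40+: 660 * 0.95 + 1550 * 0.358 = 627 + 555 = 1182
→ [354, 2003, 1182]
Period 2.
Births: 2003 * 0.536 = 1074
20–39: 354 * 0.954 = 338
40+: 2003 * 0.95 + 1182 * 0.358 = 1903 + 423 = 2326
→ [1074, 338, 2326]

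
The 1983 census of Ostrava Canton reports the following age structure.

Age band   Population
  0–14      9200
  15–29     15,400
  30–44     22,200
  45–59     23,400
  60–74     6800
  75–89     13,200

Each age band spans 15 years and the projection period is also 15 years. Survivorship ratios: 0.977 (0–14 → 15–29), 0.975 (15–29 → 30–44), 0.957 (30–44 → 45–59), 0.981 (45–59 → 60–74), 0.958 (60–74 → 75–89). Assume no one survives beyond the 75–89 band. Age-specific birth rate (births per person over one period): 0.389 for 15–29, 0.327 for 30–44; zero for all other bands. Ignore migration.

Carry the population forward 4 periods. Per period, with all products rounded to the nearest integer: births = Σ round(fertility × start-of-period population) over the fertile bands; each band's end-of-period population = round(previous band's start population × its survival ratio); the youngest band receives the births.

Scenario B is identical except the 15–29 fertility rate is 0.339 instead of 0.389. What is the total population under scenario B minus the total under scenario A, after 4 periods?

After projecting period 1:
Births: 15400 * 0.389 = 5991 ; 22200 * 0.327 = 7259 ⇒ total 13250
15–29: 9200 * 0.977 = 8988
30–44: 15400 * 0.975 = 15015
45–59: 22200 * 0.957 = 21245
60–74: 23400 * 0.981 = 22955
75–89: 6800 * 0.958 = 6514
Giving 13250 / 8988 / 15015 / 21245 / 22955 / 6514.
After projecting period 2:
Births: 8988 * 0.389 = 3496 ; 15015 * 0.327 = 4910 ⇒ total 8406
15–29: 13250 * 0.977 = 12945
30–44: 8988 * 0.975 = 8763
45–59: 15015 * 0.957 = 14369
60–74: 21245 * 0.981 = 20841
75–89: 22955 * 0.958 = 21991
Giving 8406 / 12945 / 8763 / 14369 / 20841 / 21991.
After projecting period 3:
Births: 12945 * 0.389 = 5036 ; 8763 * 0.327 = 2866 ⇒ total 7902
15–29: 8406 * 0.977 = 8213
30–44: 12945 * 0.975 = 12621
45–59: 8763 * 0.957 = 8386
60–74: 14369 * 0.981 = 14096
75–89: 20841 * 0.958 = 19966
Giving 7902 / 8213 / 12621 / 8386 / 14096 / 19966.
After projecting period 4:
Births: 8213 * 0.389 = 3195 ; 12621 * 0.327 = 4127 ⇒ total 7322
15–29: 7902 * 0.977 = 7720
30–44: 8213 * 0.975 = 8008
45–59: 12621 * 0.957 = 12078
60–74: 8386 * 0.981 = 8227
75–89: 14096 * 0.958 = 13504
Giving 7322 / 7720 / 8008 / 12078 / 8227 / 13504.
Scenario A total after 4 periods: 56859
Scenario B projection —
After projecting period 1:
Births: 15400 * 0.339 = 5221 ; 22200 * 0.327 = 7259 ⇒ total 12480
15–29: 9200 * 0.977 = 8988
30–44: 15400 * 0.975 = 15015
45–59: 22200 * 0.957 = 21245
60–74: 23400 * 0.981 = 22955
75–89: 6800 * 0.958 = 6514
Giving 12480 / 8988 / 15015 / 21245 / 22955 / 6514.
After projecting period 2:
Births: 8988 * 0.339 = 3047 ; 15015 * 0.327 = 4910 ⇒ total 7957
15–29: 12480 * 0.977 = 12193
30–44: 8988 * 0.975 = 8763
45–59: 15015 * 0.957 = 14369
60–74: 21245 * 0.981 = 20841
75–89: 22955 * 0.958 = 21991
Giving 7957 / 12193 / 8763 / 14369 / 20841 / 21991.
After projecting period 3:
Births: 12193 * 0.339 = 4133 ; 8763 * 0.327 = 2866 ⇒ total 6999
15–29: 7957 * 0.977 = 7774
30–44: 12193 * 0.975 = 11888
45–59: 8763 * 0.957 = 8386
60–74: 14369 * 0.981 = 14096
75–89: 20841 * 0.958 = 19966
Giving 6999 / 7774 / 11888 / 8386 / 14096 / 19966.
After projecting period 4:
Births: 7774 * 0.339 = 2635 ; 11888 * 0.327 = 3887 ⇒ total 6522
15–29: 6999 * 0.977 = 6838
30–44: 7774 * 0.975 = 7580
45–59: 11888 * 0.957 = 11377
60–74: 8386 * 0.981 = 8227
75–89: 14096 * 0.958 = 13504
Giving 6522 / 6838 / 7580 / 11377 / 8227 / 13504.
Scenario B total after 4 periods: 54048
Difference B − A = 54048 − 56859 = -2811

-2811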